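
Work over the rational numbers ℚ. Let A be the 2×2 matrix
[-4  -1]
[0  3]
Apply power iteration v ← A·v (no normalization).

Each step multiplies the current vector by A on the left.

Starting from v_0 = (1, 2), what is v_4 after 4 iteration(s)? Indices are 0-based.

v_4 = (306, 162)

v_0 = (1, 2).
v_1 = A·v_0 = (-6, 6).
v_2 = A·v_1 = (18, 18).
v_3 = A·v_2 = (-90, 54).
v_4 = A·v_3 = (306, 162).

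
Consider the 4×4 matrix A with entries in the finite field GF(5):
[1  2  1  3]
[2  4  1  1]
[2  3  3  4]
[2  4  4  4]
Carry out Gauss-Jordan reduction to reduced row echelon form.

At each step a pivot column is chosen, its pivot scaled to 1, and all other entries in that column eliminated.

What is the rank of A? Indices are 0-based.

rank = 4

step 1: normalize row 0 (÷1) = (1, 2, 1, 3)
  row 1: subtract 2×row0 = (0, 0, 4, 0)
  row 2: subtract 2×row0 = (0, 4, 1, 3)
  row 3: subtract 2×row0 = (0, 0, 2, 3)
step 2: exchange rows 1,2
step 2: normalize row 1 (÷4) = (0, 1, 4, 2)
  row 0: subtract 2×row1 = (1, 0, 3, 4)
step 3: normalize row 2 (÷4) = (0, 0, 1, 0)
  row 0: subtract 3×row2 = (1, 0, 0, 4)
  row 1: subtract 4×row2 = (0, 1, 0, 2)
  row 3: subtract 2×row2 = (0, 0, 0, 3)
step 4: normalize row 3 (÷3) = (0, 0, 0, 1)
  row 0: subtract 4×row3 = (1, 0, 0, 0)
  row 1: subtract 2×row3 = (0, 1, 0, 0)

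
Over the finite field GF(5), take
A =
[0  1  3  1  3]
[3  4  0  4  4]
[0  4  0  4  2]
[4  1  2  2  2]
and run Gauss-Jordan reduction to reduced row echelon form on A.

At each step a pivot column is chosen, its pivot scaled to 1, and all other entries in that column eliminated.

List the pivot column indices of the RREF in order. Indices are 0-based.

pivot(0,0): swap R0↔R1
pivot(0,0)=3: scale R0 → (1, 3, 0, 3, 3)
  clear (3,0): R3 −= (4)R0 → (0, 4, 2, 0, 0)
pivot(1,1)=1: scale R1 → (0, 1, 3, 1, 3)
  clear (0,1): R0 −= (3)R1 → (1, 0, 1, 0, 4)
  clear (2,1): R2 −= (4)R1 → (0, 0, 3, 0, 0)
  clear (3,1): R3 −= (4)R1 → (0, 0, 0, 1, 3)
pivot(2,2)=3: scale R2 → (0, 0, 1, 0, 0)
  clear (0,2): R0 −= (1)R2 → (1, 0, 0, 0, 4)
  clear (1,2): R1 −= (3)R2 → (0, 1, 0, 1, 3)
pivot(3,3)=1: scale R3 → (0, 0, 0, 1, 3)
  clear (1,3): R1 −= (1)R3 → (0, 1, 0, 0, 0)

pivot columns: 0, 1, 2, 3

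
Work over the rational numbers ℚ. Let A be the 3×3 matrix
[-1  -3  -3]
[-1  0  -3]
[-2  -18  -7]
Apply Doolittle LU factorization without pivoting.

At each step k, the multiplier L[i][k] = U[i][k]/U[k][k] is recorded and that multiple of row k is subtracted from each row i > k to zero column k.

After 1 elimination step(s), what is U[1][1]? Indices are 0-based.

U[1][1] = 3

k=0: U[0][0]=-1
  eliminate (1,0): mult=1, new row 1: (0, 3, 0); set L[1][0]=1
  eliminate (2,0): mult=2, new row 2: (0, -12, -1); set L[2][0]=2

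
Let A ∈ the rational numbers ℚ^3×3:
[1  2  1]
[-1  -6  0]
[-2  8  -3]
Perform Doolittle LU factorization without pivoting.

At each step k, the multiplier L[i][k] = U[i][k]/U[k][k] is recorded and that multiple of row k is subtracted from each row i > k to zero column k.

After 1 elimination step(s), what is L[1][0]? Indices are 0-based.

L[1][0] = -1

[col 0] pivot 1
  R1 -= -1*R0 → (0, -4, 1)  (L[1][0] := -1)
  R2 -= -2*R0 → (0, 12, -1)  (L[2][0] := -2)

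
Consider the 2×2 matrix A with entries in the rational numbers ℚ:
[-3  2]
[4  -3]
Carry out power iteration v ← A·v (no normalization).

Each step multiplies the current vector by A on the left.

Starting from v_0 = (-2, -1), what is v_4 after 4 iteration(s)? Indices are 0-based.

v_0 = (-2, -1).
v_1 = A·v_0 = (4, -5).
v_2 = A·v_1 = (-22, 31).
v_3 = A·v_2 = (128, -181).
v_4 = A·v_3 = (-746, 1055).

v_4 = (-746, 1055)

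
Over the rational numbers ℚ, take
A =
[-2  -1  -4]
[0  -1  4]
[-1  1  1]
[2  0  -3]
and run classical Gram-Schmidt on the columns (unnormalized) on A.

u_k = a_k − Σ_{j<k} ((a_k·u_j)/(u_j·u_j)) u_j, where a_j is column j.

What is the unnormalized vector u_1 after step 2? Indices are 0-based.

Step 1: u_0 = a_0 = (-2, 0, -1, 2).
Step 2: u_1 = a_1 − (1/9)·u_0 = (-7/9, -1, 10/9, -2/9).

u_1 = (-7/9, -1, 10/9, -2/9)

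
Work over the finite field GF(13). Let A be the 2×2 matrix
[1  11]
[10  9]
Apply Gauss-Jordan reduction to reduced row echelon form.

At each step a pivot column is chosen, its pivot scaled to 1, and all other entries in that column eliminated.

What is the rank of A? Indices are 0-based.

[1] R0 /= 1  ⇒  (1, 11)
     R1 -= 10·R0  ⇒  (0, 3)
[2] R1 /= 3  ⇒  (0, 1)
     R0 -= 11·R1  ⇒  (1, 0)

rank = 2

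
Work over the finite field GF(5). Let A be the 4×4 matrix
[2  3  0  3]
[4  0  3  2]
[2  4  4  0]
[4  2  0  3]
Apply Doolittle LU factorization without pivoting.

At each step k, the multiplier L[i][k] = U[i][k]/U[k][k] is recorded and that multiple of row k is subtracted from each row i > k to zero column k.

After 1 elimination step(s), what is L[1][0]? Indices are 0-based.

L[1][0] = 2

k=0: U[0][0]=2
  eliminate (1,0): mult=2, new row 1: (0, 4, 3, 1); set L[1][0]=2
  eliminate (2,0): mult=1, new row 2: (0, 1, 4, 2); set L[2][0]=1
  eliminate (3,0): mult=2, new row 3: (0, 1, 0, 2); set L[3][0]=2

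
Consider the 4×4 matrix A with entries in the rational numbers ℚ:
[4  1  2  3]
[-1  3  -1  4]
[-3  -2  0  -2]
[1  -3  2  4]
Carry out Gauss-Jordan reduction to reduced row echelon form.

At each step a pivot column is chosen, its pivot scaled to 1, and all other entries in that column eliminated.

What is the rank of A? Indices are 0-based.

rank = 4

step 1: normalize row 0 (÷4) = (1, 1/4, 1/2, 3/4)
  row 1: subtract -1×row0 = (0, 13/4, -1/2, 19/4)
  row 2: subtract -3×row0 = (0, -5/4, 3/2, 1/4)
  row 3: subtract 1×row0 = (0, -13/4, 3/2, 13/4)
step 2: normalize row 1 (÷13/4) = (0, 1, -2/13, 19/13)
  row 0: subtract 1/4×row1 = (1, 0, 7/13, 5/13)
  row 2: subtract -5/4×row1 = (0, 0, 17/13, 27/13)
  row 3: subtract -13/4×row1 = (0, 0, 1, 8)
step 3: normalize row 2 (÷17/13) = (0, 0, 1, 27/17)
  row 0: subtract 7/13×row2 = (1, 0, 0, -8/17)
  row 1: subtract -2/13×row2 = (0, 1, 0, 29/17)
  row 3: subtract 1×row2 = (0, 0, 0, 109/17)
step 4: normalize row 3 (÷109/17) = (0, 0, 0, 1)
  row 0: subtract -8/17×row3 = (1, 0, 0, 0)
  row 1: subtract 29/17×row3 = (0, 1, 0, 0)
  row 2: subtract 27/17×row3 = (0, 0, 1, 0)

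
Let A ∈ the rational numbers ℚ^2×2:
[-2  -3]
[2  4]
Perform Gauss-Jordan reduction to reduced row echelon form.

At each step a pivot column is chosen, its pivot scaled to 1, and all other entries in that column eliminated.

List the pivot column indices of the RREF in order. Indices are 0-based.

pivot(0,0)=-2: scale R0 → (1, 3/2)
  clear (1,0): R1 −= (2)R0 → (0, 1)
pivot(1,1)=1: scale R1 → (0, 1)
  clear (0,1): R0 −= (3/2)R1 → (1, 0)

pivot columns: 0, 1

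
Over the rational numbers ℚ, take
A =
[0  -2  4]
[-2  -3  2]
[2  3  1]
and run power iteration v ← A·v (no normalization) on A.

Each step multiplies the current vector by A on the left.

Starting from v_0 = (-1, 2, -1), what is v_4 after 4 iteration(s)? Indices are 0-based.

v_0 = (-1, 2, -1).
v_1 = A·v_0 = (-8, -6, 3).
v_2 = A·v_1 = (24, 40, -31).
v_3 = A·v_2 = (-204, -230, 137).
v_4 = A·v_3 = (1008, 1372, -961).

v_4 = (1008, 1372, -961)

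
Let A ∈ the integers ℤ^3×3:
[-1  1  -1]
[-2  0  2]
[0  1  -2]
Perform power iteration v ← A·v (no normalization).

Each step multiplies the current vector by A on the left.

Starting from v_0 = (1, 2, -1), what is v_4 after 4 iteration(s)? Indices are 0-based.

v_4 = (-58, 4, -60)

v_0 = (1, 2, -1).
v_1 = A·v_0 = (2, -4, 4).
v_2 = A·v_1 = (-10, 4, -12).
v_3 = A·v_2 = (26, -4, 28).
v_4 = A·v_3 = (-58, 4, -60).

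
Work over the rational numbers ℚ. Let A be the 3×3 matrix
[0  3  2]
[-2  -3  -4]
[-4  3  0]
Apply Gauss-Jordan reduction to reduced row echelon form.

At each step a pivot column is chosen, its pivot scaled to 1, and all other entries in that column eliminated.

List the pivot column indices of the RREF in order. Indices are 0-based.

pivot(0,0): swap R0↔R1
pivot(0,0)=-2: scale R0 → (1, 3/2, 2)
  clear (2,0): R2 −= (-4)R0 → (0, 9, 8)
pivot(1,1)=3: scale R1 → (0, 1, 2/3)
  clear (0,1): R0 −= (3/2)R1 → (1, 0, 1)
  clear (2,1): R2 −= (9)R1 → (0, 0, 2)
pivot(2,2)=2: scale R2 → (0, 0, 1)
  clear (0,2): R0 −= (1)R2 → (1, 0, 0)
  clear (1,2): R1 −= (2/3)R2 → (0, 1, 0)

pivot columns: 0, 1, 2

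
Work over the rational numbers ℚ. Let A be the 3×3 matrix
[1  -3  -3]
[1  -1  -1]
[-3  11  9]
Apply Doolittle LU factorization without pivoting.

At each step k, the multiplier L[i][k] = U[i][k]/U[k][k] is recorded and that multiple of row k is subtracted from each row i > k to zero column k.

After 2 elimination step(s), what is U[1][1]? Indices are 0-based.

[col 0] pivot 1
  R1 -= 1*R0 → (0, 2, 2)  (L[1][0] := 1)
  R2 -= -3*R0 → (0, 2, 0)  (L[2][0] := -3)
[col 1] pivot 2
  R2 -= 1*R1 → (0, 0, -2)  (L[2][1] := 1)

U[1][1] = 2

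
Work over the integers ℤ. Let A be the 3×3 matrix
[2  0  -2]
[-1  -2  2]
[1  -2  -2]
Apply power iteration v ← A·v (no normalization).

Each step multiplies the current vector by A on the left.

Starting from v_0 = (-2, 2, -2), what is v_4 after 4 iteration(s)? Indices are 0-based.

v_0 = (-2, 2, -2).
v_1 = A·v_0 = (0, -6, -2).
v_2 = A·v_1 = (4, 8, 16).
v_3 = A·v_2 = (-24, 12, -44).
v_4 = A·v_3 = (40, -88, 40).

v_4 = (40, -88, 40)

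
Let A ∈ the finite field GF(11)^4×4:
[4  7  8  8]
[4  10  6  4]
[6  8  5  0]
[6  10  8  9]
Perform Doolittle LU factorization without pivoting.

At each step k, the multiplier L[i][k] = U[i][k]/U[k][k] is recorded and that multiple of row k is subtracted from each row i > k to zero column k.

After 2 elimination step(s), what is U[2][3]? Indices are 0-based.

U[2][3] = 3

k=0: U[0][0]=4
  eliminate (1,0): mult=1, new row 1: (0, 3, 9, 7); set L[1][0]=1
  eliminate (2,0): mult=7, new row 2: (0, 3, 4, 10); set L[2][0]=7
  eliminate (3,0): mult=7, new row 3: (0, 5, 7, 8); set L[3][0]=7
k=1: U[1][1]=3
  eliminate (2,1): mult=1, new row 2: (0, 0, 6, 3); set L[2][1]=1
  eliminate (3,1): mult=9, new row 3: (0, 0, 3, 0); set L[3][1]=9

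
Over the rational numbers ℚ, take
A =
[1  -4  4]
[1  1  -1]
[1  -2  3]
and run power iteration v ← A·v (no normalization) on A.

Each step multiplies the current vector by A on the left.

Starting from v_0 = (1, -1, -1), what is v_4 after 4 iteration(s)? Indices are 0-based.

v_4 = (-55, -5, -45)

v_0 = (1, -1, -1).
v_1 = A·v_0 = (1, 1, 0).
v_2 = A·v_1 = (-3, 2, -1).
v_3 = A·v_2 = (-15, 0, -10).
v_4 = A·v_3 = (-55, -5, -45).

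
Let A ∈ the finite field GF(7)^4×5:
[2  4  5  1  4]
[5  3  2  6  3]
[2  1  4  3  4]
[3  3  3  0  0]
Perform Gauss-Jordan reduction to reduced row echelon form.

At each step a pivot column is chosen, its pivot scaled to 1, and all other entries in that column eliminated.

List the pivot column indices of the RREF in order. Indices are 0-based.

step 1: normalize row 0 (÷2) = (1, 2, 6, 4, 2)
  row 1: subtract 5×row0 = (0, 0, 0, 0, 0)
  row 2: subtract 2×row0 = (0, 4, 6, 2, 0)
  row 3: subtract 3×row0 = (0, 4, 6, 2, 1)
step 2: exchange rows 1,2
step 2: normalize row 1 (÷4) = (0, 1, 5, 4, 0)
  row 0: subtract 2×row1 = (1, 0, 3, 3, 2)
  row 3: subtract 4×row1 = (0, 0, 0, 0, 1)
skip col 2 (zero from row 2)
skip col 3 (zero from row 2)
step 3: exchange rows 2,3
step 3: normalize row 2 (÷1) = (0, 0, 0, 0, 1)
  row 0: subtract 2×row2 = (1, 0, 3, 3, 0)

pivot columns: 0, 1, 4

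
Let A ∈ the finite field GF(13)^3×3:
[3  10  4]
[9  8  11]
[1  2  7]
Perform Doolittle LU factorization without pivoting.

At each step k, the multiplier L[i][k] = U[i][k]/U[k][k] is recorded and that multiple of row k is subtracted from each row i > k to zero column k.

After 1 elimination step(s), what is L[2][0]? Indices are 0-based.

L[2][0] = 9

[col 0] pivot 3
  R1 -= 3*R0 → (0, 4, 12)  (L[1][0] := 3)
  R2 -= 9*R0 → (0, 3, 10)  (L[2][0] := 9)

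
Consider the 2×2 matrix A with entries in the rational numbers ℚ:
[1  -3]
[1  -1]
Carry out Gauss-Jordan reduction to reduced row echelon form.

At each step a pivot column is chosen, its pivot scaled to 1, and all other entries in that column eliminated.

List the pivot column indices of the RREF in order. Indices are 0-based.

pivot columns: 0, 1

step 1: normalize row 0 (÷1) = (1, -3)
  row 1: subtract 1×row0 = (0, 2)
step 2: normalize row 1 (÷2) = (0, 1)
  row 0: subtract -3×row1 = (1, 0)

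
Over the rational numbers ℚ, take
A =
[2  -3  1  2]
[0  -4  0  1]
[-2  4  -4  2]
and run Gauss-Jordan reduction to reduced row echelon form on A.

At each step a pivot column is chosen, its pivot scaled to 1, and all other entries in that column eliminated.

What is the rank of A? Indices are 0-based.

rank = 3

pivot(0,0)=2: scale R0 → (1, -3/2, 1/2, 1)
  clear (2,0): R2 −= (-2)R0 → (0, 1, -3, 4)
pivot(1,1)=-4: scale R1 → (0, 1, 0, -1/4)
  clear (0,1): R0 −= (-3/2)R1 → (1, 0, 1/2, 5/8)
  clear (2,1): R2 −= (1)R1 → (0, 0, -3, 17/4)
pivot(2,2)=-3: scale R2 → (0, 0, 1, -17/12)
  clear (0,2): R0 −= (1/2)R2 → (1, 0, 0, 4/3)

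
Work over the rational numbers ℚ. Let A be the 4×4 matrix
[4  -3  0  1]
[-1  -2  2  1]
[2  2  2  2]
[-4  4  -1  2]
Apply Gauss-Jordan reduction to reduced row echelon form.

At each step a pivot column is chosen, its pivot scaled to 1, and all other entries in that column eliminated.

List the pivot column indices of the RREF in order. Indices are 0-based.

pivot(0,0)=4: scale R0 → (1, -3/4, 0, 1/4)
  clear (1,0): R1 −= (-1)R0 → (0, -11/4, 2, 5/4)
  clear (2,0): R2 −= (2)R0 → (0, 7/2, 2, 3/2)
  clear (3,0): R3 −= (-4)R0 → (0, 1, -1, 3)
pivot(1,1)=-11/4: scale R1 → (0, 1, -8/11, -5/11)
  clear (0,1): R0 −= (-3/4)R1 → (1, 0, -6/11, -1/11)
  clear (2,1): R2 −= (7/2)R1 → (0, 0, 50/11, 34/11)
  clear (3,1): R3 −= (1)R1 → (0, 0, -3/11, 38/11)
pivot(2,2)=50/11: scale R2 → (0, 0, 1, 17/25)
  clear (0,2): R0 −= (-6/11)R2 → (1, 0, 0, 7/25)
  clear (1,2): R1 −= (-8/11)R2 → (0, 1, 0, 1/25)
  clear (3,2): R3 −= (-3/11)R2 → (0, 0, 0, 91/25)
pivot(3,3)=91/25: scale R3 → (0, 0, 0, 1)
  clear (0,3): R0 −= (7/25)R3 → (1, 0, 0, 0)
  clear (1,3): R1 −= (1/25)R3 → (0, 1, 0, 0)
  clear (2,3): R2 −= (17/25)R3 → (0, 0, 1, 0)

pivot columns: 0, 1, 2, 3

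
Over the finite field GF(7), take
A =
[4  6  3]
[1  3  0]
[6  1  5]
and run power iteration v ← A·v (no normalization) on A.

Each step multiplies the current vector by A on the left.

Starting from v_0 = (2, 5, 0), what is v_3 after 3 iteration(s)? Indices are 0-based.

v_3 = (0, 5, 6)

v_0 = (2, 5, 0).
v_1 = A·v_0 = (3, 3, 3).
v_2 = A·v_1 = (4, 5, 1).
v_3 = A·v_2 = (0, 5, 6).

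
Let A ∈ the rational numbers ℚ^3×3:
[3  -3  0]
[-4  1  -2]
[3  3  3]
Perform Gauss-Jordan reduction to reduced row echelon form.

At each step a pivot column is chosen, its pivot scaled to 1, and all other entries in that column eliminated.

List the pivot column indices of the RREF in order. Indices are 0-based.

step 1: normalize row 0 (÷3) = (1, -1, 0)
  row 1: subtract -4×row0 = (0, -3, -2)
  row 2: subtract 3×row0 = (0, 6, 3)
step 2: normalize row 1 (÷-3) = (0, 1, 2/3)
  row 0: subtract -1×row1 = (1, 0, 2/3)
  row 2: subtract 6×row1 = (0, 0, -1)
step 3: normalize row 2 (÷-1) = (0, 0, 1)
  row 0: subtract 2/3×row2 = (1, 0, 0)
  row 1: subtract 2/3×row2 = (0, 1, 0)

pivot columns: 0, 1, 2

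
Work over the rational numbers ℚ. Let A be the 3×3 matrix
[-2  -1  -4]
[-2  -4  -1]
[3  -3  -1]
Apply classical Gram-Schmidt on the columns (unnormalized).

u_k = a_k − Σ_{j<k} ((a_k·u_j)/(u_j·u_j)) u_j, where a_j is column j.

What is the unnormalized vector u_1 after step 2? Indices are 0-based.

u_1 = (-15/17, -66/17, -54/17)

Step 1: u_0 = a_0 = (-2, -2, 3).
Step 2: u_1 = a_1 − (1/17)·u_0 = (-15/17, -66/17, -54/17).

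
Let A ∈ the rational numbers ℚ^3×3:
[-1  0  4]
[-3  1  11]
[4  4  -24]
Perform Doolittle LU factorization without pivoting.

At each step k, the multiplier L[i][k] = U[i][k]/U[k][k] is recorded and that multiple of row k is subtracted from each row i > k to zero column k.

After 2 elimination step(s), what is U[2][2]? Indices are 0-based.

U[2][2] = -4

Step 1: pivot at (0,0) is -1.
  row1 ← row1 − (3)·row0  ⇒  L[1][0]=3, U row1=(0, 1, -1)
  row2 ← row2 − (-4)·row0  ⇒  L[2][0]=-4, U row2=(0, 4, -8)
Step 2: pivot at (1,1) is 1.
  row2 ← row2 − (4)·row1  ⇒  L[2][1]=4, U row2=(0, 0, -4)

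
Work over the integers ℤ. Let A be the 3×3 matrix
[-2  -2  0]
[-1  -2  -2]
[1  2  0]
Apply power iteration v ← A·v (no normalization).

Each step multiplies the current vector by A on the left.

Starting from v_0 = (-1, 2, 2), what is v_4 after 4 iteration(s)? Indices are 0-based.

v_0 = (-1, 2, 2).
v_1 = A·v_0 = (-2, -7, 3).
v_2 = A·v_1 = (18, 10, -16).
v_3 = A·v_2 = (-56, -6, 38).
v_4 = A·v_3 = (124, -8, -68).

v_4 = (124, -8, -68)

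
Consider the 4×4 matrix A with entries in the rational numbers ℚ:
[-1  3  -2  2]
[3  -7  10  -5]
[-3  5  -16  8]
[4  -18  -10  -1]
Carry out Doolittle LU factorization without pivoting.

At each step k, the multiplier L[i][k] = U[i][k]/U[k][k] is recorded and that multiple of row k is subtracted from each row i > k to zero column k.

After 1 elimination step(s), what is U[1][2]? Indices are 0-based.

U[1][2] = 4

Step 1: pivot at (0,0) is -1.
  row1 ← row1 − (-3)·row0  ⇒  L[1][0]=-3, U row1=(0, 2, 4, 1)
  row2 ← row2 − (3)·row0  ⇒  L[2][0]=3, U row2=(0, -4, -10, 2)
  row3 ← row3 − (-4)·row0  ⇒  L[3][0]=-4, U row3=(0, -6, -18, 7)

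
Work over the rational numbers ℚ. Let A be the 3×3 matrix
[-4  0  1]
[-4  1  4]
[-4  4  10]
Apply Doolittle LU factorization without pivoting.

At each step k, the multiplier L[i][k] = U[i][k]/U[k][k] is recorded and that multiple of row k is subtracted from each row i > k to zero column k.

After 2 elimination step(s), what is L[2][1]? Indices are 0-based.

k=0: U[0][0]=-4
  eliminate (1,0): mult=1, new row 1: (0, 1, 3); set L[1][0]=1
  eliminate (2,0): mult=1, new row 2: (0, 4, 9); set L[2][0]=1
k=1: U[1][1]=1
  eliminate (2,1): mult=4, new row 2: (0, 0, -3); set L[2][1]=4

L[2][1] = 4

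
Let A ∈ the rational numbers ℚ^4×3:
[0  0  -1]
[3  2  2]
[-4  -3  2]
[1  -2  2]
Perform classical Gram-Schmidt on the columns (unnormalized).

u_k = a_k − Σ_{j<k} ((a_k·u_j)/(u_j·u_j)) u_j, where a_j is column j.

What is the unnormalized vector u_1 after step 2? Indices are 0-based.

u_1 = (0, 2/13, -7/13, -34/13)

Step 1: u_0 = a_0 = (0, 3, -4, 1).
Step 2: u_1 = a_1 − (8/13)·u_0 = (0, 2/13, -7/13, -34/13).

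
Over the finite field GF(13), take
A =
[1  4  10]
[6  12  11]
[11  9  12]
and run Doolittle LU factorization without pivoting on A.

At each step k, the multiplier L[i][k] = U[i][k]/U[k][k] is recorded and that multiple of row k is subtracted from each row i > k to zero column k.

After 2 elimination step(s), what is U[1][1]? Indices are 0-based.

U[1][1] = 1

Step 1: pivot at (0,0) is 1.
  row1 ← row1 − (6)·row0  ⇒  L[1][0]=6, U row1=(0, 1, 3)
  row2 ← row2 − (11)·row0  ⇒  L[2][0]=11, U row2=(0, 4, 6)
Step 2: pivot at (1,1) is 1.
  row2 ← row2 − (4)·row1  ⇒  L[2][1]=4, U row2=(0, 0, 7)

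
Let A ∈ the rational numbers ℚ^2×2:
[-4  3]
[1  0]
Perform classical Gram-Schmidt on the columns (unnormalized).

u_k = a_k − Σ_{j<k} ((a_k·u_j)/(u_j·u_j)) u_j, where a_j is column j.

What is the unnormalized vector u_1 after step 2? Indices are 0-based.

Step 1: u_0 = a_0 = (-4, 1).
Step 2: u_1 = a_1 − (-12/17)·u_0 = (3/17, 12/17).

u_1 = (3/17, 12/17)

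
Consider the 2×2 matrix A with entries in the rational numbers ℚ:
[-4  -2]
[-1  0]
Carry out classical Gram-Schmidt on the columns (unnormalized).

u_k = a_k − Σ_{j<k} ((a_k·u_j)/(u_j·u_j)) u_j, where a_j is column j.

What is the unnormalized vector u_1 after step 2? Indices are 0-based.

u_1 = (-2/17, 8/17)

Step 1: u_0 = a_0 = (-4, -1).
Step 2: u_1 = a_1 − (8/17)·u_0 = (-2/17, 8/17).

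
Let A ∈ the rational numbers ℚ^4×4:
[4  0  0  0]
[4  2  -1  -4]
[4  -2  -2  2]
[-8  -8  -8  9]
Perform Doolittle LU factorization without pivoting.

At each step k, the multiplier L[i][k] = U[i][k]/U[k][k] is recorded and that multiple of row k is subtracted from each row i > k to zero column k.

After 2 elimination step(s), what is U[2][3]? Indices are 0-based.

U[2][3] = -2

Step 1: pivot at (0,0) is 4.
  row1 ← row1 − (1)·row0  ⇒  L[1][0]=1, U row1=(0, 2, -1, -4)
  row2 ← row2 − (1)·row0  ⇒  L[2][0]=1, U row2=(0, -2, -2, 2)
  row3 ← row3 − (-2)·row0  ⇒  L[3][0]=-2, U row3=(0, -8, -8, 9)
Step 2: pivot at (1,1) is 2.
  row2 ← row2 − (-1)·row1  ⇒  L[2][1]=-1, U row2=(0, 0, -3, -2)
  row3 ← row3 − (-4)·row1  ⇒  L[3][1]=-4, U row3=(0, 0, -12, -7)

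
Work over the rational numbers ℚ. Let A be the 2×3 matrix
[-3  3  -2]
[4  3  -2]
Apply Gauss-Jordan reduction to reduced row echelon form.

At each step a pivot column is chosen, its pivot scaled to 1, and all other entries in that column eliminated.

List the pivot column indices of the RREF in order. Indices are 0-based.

pivot columns: 0, 1

pivot(0,0)=-3: scale R0 → (1, -1, 2/3)
  clear (1,0): R1 −= (4)R0 → (0, 7, -14/3)
pivot(1,1)=7: scale R1 → (0, 1, -2/3)
  clear (0,1): R0 −= (-1)R1 → (1, 0, 0)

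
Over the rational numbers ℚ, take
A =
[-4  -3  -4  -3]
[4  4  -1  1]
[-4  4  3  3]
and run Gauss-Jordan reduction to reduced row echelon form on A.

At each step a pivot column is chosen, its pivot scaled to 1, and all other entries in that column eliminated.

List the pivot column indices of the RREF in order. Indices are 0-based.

pivot columns: 0, 1, 2

[1] R0 /= -4  ⇒  (1, 3/4, 1, 3/4)
     R1 -= 4·R0  ⇒  (0, 1, -5, -2)
     R2 -= -4·R0  ⇒  (0, 7, 7, 6)
[2] R1 /= 1  ⇒  (0, 1, -5, -2)
     R0 -= 3/4·R1  ⇒  (1, 0, 19/4, 9/4)
     R2 -= 7·R1  ⇒  (0, 0, 42, 20)
[3] R2 /= 42  ⇒  (0, 0, 1, 10/21)
     R0 -= 19/4·R2  ⇒  (1, 0, 0, -1/84)
     R1 -= -5·R2  ⇒  (0, 1, 0, 8/21)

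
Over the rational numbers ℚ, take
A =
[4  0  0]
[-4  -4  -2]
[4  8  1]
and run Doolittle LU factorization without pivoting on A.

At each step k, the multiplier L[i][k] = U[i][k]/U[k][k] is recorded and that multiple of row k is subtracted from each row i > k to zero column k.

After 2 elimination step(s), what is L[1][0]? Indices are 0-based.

L[1][0] = -1

k=0: U[0][0]=4
  eliminate (1,0): mult=-1, new row 1: (0, -4, -2); set L[1][0]=-1
  eliminate (2,0): mult=1, new row 2: (0, 8, 1); set L[2][0]=1
k=1: U[1][1]=-4
  eliminate (2,1): mult=-2, new row 2: (0, 0, -3); set L[2][1]=-2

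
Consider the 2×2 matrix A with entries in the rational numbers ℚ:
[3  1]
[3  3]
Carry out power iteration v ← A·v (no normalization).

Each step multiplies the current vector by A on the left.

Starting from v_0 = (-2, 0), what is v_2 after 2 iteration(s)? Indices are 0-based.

v_0 = (-2, 0).
v_1 = A·v_0 = (-6, -6).
v_2 = A·v_1 = (-24, -36).

v_2 = (-24, -36)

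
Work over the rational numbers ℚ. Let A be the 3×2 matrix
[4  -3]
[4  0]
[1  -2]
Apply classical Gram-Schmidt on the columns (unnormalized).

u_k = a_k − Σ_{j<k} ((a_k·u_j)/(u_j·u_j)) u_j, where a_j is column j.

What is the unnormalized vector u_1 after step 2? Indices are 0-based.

u_1 = (-43/33, 56/33, -52/33)

Step 1: u_0 = a_0 = (4, 4, 1).
Step 2: u_1 = a_1 − (-14/33)·u_0 = (-43/33, 56/33, -52/33).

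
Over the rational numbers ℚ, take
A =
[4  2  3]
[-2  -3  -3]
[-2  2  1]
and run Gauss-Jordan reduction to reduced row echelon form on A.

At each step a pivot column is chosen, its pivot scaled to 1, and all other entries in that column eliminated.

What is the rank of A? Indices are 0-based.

step 1: normalize row 0 (÷4) = (1, 1/2, 3/4)
  row 1: subtract -2×row0 = (0, -2, -3/2)
  row 2: subtract -2×row0 = (0, 3, 5/2)
step 2: normalize row 1 (÷-2) = (0, 1, 3/4)
  row 0: subtract 1/2×row1 = (1, 0, 3/8)
  row 2: subtract 3×row1 = (0, 0, 1/4)
step 3: normalize row 2 (÷1/4) = (0, 0, 1)
  row 0: subtract 3/8×row2 = (1, 0, 0)
  row 1: subtract 3/4×row2 = (0, 1, 0)

rank = 3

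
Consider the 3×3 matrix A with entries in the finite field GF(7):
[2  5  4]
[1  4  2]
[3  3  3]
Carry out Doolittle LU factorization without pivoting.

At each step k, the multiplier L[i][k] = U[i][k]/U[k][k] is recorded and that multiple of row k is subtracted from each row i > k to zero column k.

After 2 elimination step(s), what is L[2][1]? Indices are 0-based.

[col 0] pivot 2
  R1 -= 4*R0 → (0, 5, 0)  (L[1][0] := 4)
  R2 -= 5*R0 → (0, 6, 4)  (L[2][0] := 5)
[col 1] pivot 5
  R2 -= 4*R1 → (0, 0, 4)  (L[2][1] := 4)

L[2][1] = 4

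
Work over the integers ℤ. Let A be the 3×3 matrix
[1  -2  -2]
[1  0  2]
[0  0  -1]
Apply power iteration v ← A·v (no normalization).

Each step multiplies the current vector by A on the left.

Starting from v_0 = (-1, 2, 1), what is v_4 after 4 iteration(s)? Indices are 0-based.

v_4 = (21, 7, 1)

v_0 = (-1, 2, 1).
v_1 = A·v_0 = (-7, 1, -1).
v_2 = A·v_1 = (-7, -9, 1).
v_3 = A·v_2 = (9, -5, -1).
v_4 = A·v_3 = (21, 7, 1).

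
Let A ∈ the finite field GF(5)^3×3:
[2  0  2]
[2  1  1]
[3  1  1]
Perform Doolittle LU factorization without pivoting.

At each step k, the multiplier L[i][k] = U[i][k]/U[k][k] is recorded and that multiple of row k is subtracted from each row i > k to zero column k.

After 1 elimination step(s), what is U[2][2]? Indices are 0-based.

[col 0] pivot 2
  R1 -= 1*R0 → (0, 1, 4)  (L[1][0] := 1)
  R2 -= 4*R0 → (0, 1, 3)  (L[2][0] := 4)

U[2][2] = 3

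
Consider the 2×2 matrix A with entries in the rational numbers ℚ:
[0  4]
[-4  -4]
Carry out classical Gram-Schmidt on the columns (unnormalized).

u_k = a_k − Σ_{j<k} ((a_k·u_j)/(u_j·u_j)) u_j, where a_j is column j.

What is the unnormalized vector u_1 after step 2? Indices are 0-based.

Step 1: u_0 = a_0 = (0, -4).
Step 2: u_1 = a_1 − (1)·u_0 = (4, 0).

u_1 = (4, 0)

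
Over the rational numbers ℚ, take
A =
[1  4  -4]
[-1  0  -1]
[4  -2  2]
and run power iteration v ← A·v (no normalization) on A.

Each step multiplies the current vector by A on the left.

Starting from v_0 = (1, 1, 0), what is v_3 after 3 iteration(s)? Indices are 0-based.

v_3 = (-139, -19, 38)

v_0 = (1, 1, 0).
v_1 = A·v_0 = (5, -1, 2).
v_2 = A·v_1 = (-7, -7, 26).
v_3 = A·v_2 = (-139, -19, 38).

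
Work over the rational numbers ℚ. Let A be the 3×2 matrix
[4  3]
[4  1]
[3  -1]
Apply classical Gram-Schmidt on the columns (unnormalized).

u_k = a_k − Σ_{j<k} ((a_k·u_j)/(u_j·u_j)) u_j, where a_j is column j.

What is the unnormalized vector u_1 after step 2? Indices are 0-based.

u_1 = (71/41, -11/41, -80/41)

Step 1: u_0 = a_0 = (4, 4, 3).
Step 2: u_1 = a_1 − (13/41)·u_0 = (71/41, -11/41, -80/41).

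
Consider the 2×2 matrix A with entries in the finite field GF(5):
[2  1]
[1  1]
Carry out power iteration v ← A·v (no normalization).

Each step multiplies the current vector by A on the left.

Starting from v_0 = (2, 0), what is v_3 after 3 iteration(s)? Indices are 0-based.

v_3 = (1, 1)

v_0 = (2, 0).
v_1 = A·v_0 = (4, 2).
v_2 = A·v_1 = (0, 1).
v_3 = A·v_2 = (1, 1).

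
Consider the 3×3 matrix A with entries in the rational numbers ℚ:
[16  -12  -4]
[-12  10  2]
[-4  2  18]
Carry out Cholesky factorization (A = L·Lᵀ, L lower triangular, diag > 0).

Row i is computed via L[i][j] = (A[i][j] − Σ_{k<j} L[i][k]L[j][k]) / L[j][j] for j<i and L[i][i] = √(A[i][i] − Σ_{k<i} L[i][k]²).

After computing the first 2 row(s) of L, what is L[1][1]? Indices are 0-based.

L[1][1] = 1

Step 1: L[0][0] = √(16) = 4.
  L[1][0] = (-12) / L[0][0] = -3.
Step 2: L[1][1] = √(1) = 1.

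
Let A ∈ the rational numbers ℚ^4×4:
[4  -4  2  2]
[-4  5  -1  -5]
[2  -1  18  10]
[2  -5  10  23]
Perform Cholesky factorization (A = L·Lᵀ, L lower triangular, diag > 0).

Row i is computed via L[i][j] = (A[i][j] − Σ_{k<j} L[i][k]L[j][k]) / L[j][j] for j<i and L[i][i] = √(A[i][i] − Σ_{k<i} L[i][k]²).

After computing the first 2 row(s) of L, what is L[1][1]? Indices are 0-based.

L[1][1] = 1

Step 1: L[0][0] = √(4) = 2.
  L[1][0] = (-4) / L[0][0] = -2.
Step 2: L[1][1] = √(1) = 1.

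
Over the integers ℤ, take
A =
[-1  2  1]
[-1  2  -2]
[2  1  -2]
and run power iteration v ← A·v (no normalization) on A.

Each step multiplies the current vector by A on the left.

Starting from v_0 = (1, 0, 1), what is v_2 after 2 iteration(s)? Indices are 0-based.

v_0 = (1, 0, 1).
v_1 = A·v_0 = (0, -3, 0).
v_2 = A·v_1 = (-6, -6, -3).

v_2 = (-6, -6, -3)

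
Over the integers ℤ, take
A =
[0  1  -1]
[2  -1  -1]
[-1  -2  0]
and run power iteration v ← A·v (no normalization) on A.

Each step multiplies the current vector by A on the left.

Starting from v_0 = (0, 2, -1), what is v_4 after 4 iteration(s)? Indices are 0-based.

v_4 = (21, 53, -4)

v_0 = (0, 2, -1).
v_1 = A·v_0 = (3, -1, -4).
v_2 = A·v_1 = (3, 11, -1).
v_3 = A·v_2 = (12, -4, -25).
v_4 = A·v_3 = (21, 53, -4).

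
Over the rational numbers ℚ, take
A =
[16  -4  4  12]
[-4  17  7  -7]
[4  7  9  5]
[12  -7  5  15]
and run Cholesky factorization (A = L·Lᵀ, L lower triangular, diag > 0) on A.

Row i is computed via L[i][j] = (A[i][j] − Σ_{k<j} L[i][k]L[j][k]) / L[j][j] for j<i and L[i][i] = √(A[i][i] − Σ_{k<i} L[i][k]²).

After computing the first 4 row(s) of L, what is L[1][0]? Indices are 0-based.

Step 1: L[0][0] = √(16) = 4.
  L[1][0] = (-4) / L[0][0] = -1.
Step 2: L[1][1] = √(16) = 4.
  L[2][0] = (4) / L[0][0] = 1.
  L[2][1] = (8) / L[1][1] = 2.
Step 3: L[2][2] = √(4) = 2.
  L[3][0] = (12) / L[0][0] = 3.
  L[3][1] = (-4) / L[1][1] = -1.
  L[3][2] = (4) / L[2][2] = 2.
Step 4: L[3][3] = √(1) = 1.

L[1][0] = -1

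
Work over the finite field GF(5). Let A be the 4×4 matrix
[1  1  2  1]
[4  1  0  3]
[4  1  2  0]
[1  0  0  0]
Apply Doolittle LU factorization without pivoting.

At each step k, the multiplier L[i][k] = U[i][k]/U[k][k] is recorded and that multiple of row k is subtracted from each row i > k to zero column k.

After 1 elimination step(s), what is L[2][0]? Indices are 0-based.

L[2][0] = 4

k=0: U[0][0]=1
  eliminate (1,0): mult=4, new row 1: (0, 2, 2, 4); set L[1][0]=4
  eliminate (2,0): mult=4, new row 2: (0, 2, 4, 1); set L[2][0]=4
  eliminate (3,0): mult=1, new row 3: (0, 4, 3, 4); set L[3][0]=1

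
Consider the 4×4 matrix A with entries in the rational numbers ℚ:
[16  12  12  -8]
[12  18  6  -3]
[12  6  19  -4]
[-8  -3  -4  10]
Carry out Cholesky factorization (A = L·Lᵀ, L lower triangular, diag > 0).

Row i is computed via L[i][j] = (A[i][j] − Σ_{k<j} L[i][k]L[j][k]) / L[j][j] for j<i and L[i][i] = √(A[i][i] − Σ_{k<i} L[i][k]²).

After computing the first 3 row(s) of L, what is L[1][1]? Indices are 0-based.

L[1][1] = 3

Step 1: L[0][0] = √(16) = 4.
  L[1][0] = (12) / L[0][0] = 3.
Step 2: L[1][1] = √(9) = 3.
  L[2][0] = (12) / L[0][0] = 3.
  L[2][1] = (-3) / L[1][1] = -1.
Step 3: L[2][2] = √(9) = 3.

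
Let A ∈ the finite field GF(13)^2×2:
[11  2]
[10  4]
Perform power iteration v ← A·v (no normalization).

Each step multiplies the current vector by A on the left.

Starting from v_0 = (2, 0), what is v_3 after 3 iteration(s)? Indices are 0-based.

v_3 = (10, 3)

v_0 = (2, 0).
v_1 = A·v_0 = (9, 7).
v_2 = A·v_1 = (9, 1).
v_3 = A·v_2 = (10, 3).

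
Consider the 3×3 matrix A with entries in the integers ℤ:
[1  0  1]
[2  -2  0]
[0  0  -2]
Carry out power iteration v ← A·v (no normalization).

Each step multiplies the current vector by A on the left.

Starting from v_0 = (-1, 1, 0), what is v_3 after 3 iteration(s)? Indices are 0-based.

v_3 = (-1, -14, 0)

v_0 = (-1, 1, 0).
v_1 = A·v_0 = (-1, -4, 0).
v_2 = A·v_1 = (-1, 6, 0).
v_3 = A·v_2 = (-1, -14, 0).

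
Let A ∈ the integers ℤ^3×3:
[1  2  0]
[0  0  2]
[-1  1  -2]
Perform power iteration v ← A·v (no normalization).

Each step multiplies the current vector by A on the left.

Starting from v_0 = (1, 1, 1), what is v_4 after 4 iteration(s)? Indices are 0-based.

v_4 = (11, -34, 41)

v_0 = (1, 1, 1).
v_1 = A·v_0 = (3, 2, -2).
v_2 = A·v_1 = (7, -4, 3).
v_3 = A·v_2 = (-1, 6, -17).
v_4 = A·v_3 = (11, -34, 41).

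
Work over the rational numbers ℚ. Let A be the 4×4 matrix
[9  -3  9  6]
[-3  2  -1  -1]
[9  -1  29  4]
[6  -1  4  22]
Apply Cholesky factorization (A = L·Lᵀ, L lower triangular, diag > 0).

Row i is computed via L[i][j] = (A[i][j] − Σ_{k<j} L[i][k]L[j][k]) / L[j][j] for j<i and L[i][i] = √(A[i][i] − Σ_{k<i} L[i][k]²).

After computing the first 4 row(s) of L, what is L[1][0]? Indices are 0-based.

L[1][0] = -1

Step 1: L[0][0] = √(9) = 3.
  L[1][0] = (-3) / L[0][0] = -1.
Step 2: L[1][1] = √(1) = 1.
  L[2][0] = (9) / L[0][0] = 3.
  L[2][1] = (2) / L[1][1] = 2.
Step 3: L[2][2] = √(16) = 4.
  L[3][0] = (6) / L[0][0] = 2.
  L[3][1] = (1) / L[1][1] = 1.
  L[3][2] = (-4) / L[2][2] = -1.
Step 4: L[3][3] = √(16) = 4.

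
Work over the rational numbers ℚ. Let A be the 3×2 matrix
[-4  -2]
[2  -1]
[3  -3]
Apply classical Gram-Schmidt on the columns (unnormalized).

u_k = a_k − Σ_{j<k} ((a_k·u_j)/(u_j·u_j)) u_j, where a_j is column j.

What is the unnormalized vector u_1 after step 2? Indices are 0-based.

u_1 = (-70/29, -23/29, -78/29)

Step 1: u_0 = a_0 = (-4, 2, 3).
Step 2: u_1 = a_1 − (-3/29)·u_0 = (-70/29, -23/29, -78/29).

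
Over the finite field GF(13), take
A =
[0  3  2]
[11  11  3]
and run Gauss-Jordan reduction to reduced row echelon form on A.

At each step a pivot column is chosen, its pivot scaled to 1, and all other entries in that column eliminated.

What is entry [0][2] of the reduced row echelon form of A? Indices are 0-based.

M[0][2] = 0

pivot(0,0): swap R0↔R1
pivot(0,0)=11: scale R0 → (1, 1, 5)
pivot(1,1)=3: scale R1 → (0, 1, 5)
  clear (0,1): R0 −= (1)R1 → (1, 0, 0)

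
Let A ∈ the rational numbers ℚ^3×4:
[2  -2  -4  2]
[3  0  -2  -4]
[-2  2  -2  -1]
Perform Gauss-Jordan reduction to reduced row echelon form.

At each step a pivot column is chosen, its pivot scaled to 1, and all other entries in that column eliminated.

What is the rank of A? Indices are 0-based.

rank = 3

pivot(0,0)=2: scale R0 → (1, -1, -2, 1)
  clear (1,0): R1 −= (3)R0 → (0, 3, 4, -7)
  clear (2,0): R2 −= (-2)R0 → (0, 0, -6, 1)
pivot(1,1)=3: scale R1 → (0, 1, 4/3, -7/3)
  clear (0,1): R0 −= (-1)R1 → (1, 0, -2/3, -4/3)
pivot(2,2)=-6: scale R2 → (0, 0, 1, -1/6)
  clear (0,2): R0 −= (-2/3)R2 → (1, 0, 0, -13/9)
  clear (1,2): R1 −= (4/3)R2 → (0, 1, 0, -19/9)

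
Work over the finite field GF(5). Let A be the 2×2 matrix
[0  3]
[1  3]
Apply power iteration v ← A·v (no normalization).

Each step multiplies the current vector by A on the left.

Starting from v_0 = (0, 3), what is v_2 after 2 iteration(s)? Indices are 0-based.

v_2 = (2, 1)

v_0 = (0, 3).
v_1 = A·v_0 = (4, 4).
v_2 = A·v_1 = (2, 1).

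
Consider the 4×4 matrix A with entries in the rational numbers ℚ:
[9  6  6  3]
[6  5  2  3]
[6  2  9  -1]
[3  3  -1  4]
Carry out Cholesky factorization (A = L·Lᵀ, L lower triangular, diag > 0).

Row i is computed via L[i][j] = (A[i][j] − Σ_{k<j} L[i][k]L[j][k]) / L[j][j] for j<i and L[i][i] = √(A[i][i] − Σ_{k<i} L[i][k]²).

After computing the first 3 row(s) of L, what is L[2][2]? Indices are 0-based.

Step 1: L[0][0] = √(9) = 3.
  L[1][0] = (6) / L[0][0] = 2.
Step 2: L[1][1] = √(1) = 1.
  L[2][0] = (6) / L[0][0] = 2.
  L[2][1] = (-2) / L[1][1] = -2.
Step 3: L[2][2] = √(1) = 1.

L[2][2] = 1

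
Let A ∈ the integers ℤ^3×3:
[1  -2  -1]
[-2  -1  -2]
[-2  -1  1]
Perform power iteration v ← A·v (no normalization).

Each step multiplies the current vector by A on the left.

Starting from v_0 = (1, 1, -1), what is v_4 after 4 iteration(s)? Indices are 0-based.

v_0 = (1, 1, -1).
v_1 = A·v_0 = (0, -1, -4).
v_2 = A·v_1 = (6, 9, -3).
v_3 = A·v_2 = (-9, -15, -24).
v_4 = A·v_3 = (45, 81, 9).

v_4 = (45, 81, 9)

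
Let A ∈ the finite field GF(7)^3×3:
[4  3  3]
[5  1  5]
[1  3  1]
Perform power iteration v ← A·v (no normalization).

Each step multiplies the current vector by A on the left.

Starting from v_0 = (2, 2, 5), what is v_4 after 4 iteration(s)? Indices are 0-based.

v_4 = (4, 2, 6)

v_0 = (2, 2, 5).
v_1 = A·v_0 = (1, 2, 6).
v_2 = A·v_1 = (0, 2, 6).
v_3 = A·v_2 = (3, 4, 5).
v_4 = A·v_3 = (4, 2, 6).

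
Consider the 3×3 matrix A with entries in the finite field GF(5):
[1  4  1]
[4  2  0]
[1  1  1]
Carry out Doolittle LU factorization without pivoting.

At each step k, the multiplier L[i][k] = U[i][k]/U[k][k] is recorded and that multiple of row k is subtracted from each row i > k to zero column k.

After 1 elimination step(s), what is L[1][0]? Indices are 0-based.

L[1][0] = 4

[col 0] pivot 1
  R1 -= 4*R0 → (0, 1, 1)  (L[1][0] := 4)
  R2 -= 1*R0 → (0, 2, 0)  (L[2][0] := 1)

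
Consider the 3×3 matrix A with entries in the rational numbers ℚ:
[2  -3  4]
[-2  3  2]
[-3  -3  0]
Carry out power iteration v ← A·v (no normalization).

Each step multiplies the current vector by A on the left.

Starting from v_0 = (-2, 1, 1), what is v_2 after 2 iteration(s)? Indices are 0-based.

v_2 = (-21, 39, -18)

v_0 = (-2, 1, 1).
v_1 = A·v_0 = (-3, 9, 3).
v_2 = A·v_1 = (-21, 39, -18).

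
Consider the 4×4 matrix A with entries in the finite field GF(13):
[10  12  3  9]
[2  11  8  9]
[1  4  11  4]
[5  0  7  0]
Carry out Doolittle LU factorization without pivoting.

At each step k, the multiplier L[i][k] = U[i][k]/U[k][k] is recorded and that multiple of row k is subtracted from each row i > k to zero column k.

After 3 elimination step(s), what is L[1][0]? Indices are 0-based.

L[1][0] = 8

k=0: U[0][0]=10
  eliminate (1,0): mult=8, new row 1: (0, 6, 10, 2); set L[1][0]=8
  eliminate (2,0): mult=4, new row 2: (0, 8, 12, 7); set L[2][0]=4
  eliminate (3,0): mult=7, new row 3: (0, 7, 12, 2); set L[3][0]=7
k=1: U[1][1]=6
  eliminate (2,1): mult=10, new row 2: (0, 0, 3, 0); set L[2][1]=10
  eliminate (3,1): mult=12, new row 3: (0, 0, 9, 4); set L[3][1]=12
k=2: U[2][2]=3
  eliminate (3,2): mult=3, new row 3: (0, 0, 0, 4); set L[3][2]=3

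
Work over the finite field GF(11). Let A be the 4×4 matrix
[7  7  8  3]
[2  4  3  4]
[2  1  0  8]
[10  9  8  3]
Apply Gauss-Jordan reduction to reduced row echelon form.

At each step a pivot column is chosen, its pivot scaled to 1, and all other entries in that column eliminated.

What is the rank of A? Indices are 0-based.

rank = 4

[1] R0 /= 7  ⇒  (1, 1, 9, 2)
     R1 -= 2·R0  ⇒  (0, 2, 7, 0)
     R2 -= 2·R0  ⇒  (0, 10, 4, 4)
     R3 -= 10·R0  ⇒  (0, 10, 6, 5)
[2] R1 /= 2  ⇒  (0, 1, 9, 0)
     R0 -= 1·R1  ⇒  (1, 0, 0, 2)
     R2 -= 10·R1  ⇒  (0, 0, 2, 4)
     R3 -= 10·R1  ⇒  (0, 0, 4, 5)
[3] R2 /= 2  ⇒  (0, 0, 1, 2)
     R1 -= 9·R2  ⇒  (0, 1, 0, 4)
     R3 -= 4·R2  ⇒  (0, 0, 0, 8)
[4] R3 /= 8  ⇒  (0, 0, 0, 1)
     R0 -= 2·R3  ⇒  (1, 0, 0, 0)
     R1 -= 4·R3  ⇒  (0, 1, 0, 0)
     R2 -= 2·R3  ⇒  (0, 0, 1, 0)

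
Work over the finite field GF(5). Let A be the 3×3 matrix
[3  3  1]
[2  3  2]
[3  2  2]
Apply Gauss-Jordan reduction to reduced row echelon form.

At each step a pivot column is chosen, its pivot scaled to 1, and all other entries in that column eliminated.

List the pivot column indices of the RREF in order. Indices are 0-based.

[1] R0 /= 3  ⇒  (1, 1, 2)
     R1 -= 2·R0  ⇒  (0, 1, 3)
     R2 -= 3·R0  ⇒  (0, 4, 1)
[2] R1 /= 1  ⇒  (0, 1, 3)
     R0 -= 1·R1  ⇒  (1, 0, 4)
     R2 -= 4·R1  ⇒  (0, 0, 4)
[3] R2 /= 4  ⇒  (0, 0, 1)
     R0 -= 4·R2  ⇒  (1, 0, 0)
     R1 -= 3·R2  ⇒  (0, 1, 0)

pivot columns: 0, 1, 2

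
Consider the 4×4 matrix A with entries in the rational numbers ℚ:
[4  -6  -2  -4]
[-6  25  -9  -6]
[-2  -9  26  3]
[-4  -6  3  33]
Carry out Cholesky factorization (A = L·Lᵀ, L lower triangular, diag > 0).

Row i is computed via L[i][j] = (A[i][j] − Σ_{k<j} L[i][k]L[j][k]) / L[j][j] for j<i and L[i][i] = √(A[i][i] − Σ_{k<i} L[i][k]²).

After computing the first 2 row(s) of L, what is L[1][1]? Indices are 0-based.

L[1][1] = 4

Step 1: L[0][0] = √(4) = 2.
  L[1][0] = (-6) / L[0][0] = -3.
Step 2: L[1][1] = √(16) = 4.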